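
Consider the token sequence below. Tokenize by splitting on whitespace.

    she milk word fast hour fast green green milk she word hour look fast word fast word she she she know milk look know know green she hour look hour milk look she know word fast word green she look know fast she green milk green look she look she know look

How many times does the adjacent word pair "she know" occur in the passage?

Scanning the 51 overlapping bigram windows for "she know":
  position 20–21: she know
  position 33–34: she know
  position 50–51: she know

3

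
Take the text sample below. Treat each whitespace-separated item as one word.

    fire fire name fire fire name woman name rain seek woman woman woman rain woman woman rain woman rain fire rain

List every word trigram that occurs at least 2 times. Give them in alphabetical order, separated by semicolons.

fire fire name; woman rain woman; woman woman rain

Trigram counts meeting the condition (at least 2 times):
  fire fire name: 2
  woman rain woman: 2
  woman woman rain: 2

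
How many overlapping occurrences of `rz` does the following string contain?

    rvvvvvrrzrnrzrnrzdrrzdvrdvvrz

Sliding a length-2 window over the 29 characters (28 positions):
  position 8–9: rz
  position 12–13: rz
  position 16–17: rz
  position 20–21: rz
  position 28–29: rz

5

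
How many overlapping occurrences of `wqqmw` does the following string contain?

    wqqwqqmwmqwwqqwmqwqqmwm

Sliding a length-5 window over the 23 characters (19 positions):
  position 4–8: wqqmw
  position 18–22: wqqmw

2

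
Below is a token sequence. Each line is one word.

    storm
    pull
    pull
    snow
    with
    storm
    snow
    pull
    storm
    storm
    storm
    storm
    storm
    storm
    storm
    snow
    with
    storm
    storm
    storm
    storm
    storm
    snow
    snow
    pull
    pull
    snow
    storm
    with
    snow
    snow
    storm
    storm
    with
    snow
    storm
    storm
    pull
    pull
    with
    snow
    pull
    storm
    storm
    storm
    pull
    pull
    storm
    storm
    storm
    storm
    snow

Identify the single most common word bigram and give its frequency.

Bigram frequencies (highest first):
  storm storm: 17
  pull pull: 4
  storm snow: 4
  storm pull: 3
  snow pull: 3
  pull storm: 3
  … (8 more, each ≤ 3)

"storm storm", 17 times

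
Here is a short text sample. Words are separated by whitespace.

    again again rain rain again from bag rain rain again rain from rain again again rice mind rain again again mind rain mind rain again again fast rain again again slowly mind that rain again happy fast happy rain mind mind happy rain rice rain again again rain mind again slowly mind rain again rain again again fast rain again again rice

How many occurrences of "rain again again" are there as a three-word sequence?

Scanning the 60 overlapping trigram windows for "rain again again":
  position 13–15: rain again again
  position 18–20: rain again again
  position 24–26: rain again again
  position 28–30: rain again again
  position 45–47: rain again again
  position 55–57: rain again again
  position 59–61: rain again again

7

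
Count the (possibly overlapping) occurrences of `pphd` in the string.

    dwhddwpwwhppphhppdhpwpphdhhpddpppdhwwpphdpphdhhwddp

3

Sliding a length-4 window over the 51 characters (48 positions):
  position 22–25: pphd
  position 38–41: pphd
  position 42–45: pphd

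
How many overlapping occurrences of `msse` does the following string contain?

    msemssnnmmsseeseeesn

Sliding a length-4 window over the 20 characters (17 positions):
  position 10–13: msse

1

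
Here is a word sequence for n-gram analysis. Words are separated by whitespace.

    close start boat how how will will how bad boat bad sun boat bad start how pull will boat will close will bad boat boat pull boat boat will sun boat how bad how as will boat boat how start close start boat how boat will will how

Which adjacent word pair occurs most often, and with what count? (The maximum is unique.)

"boat how", 4 times

Bigram frequencies (highest first):
  boat how: 4
  boat will: 3
  boat boat: 3
  close start: 2
  start boat: 2
  will will: 2
  … (25 more, each ≤ 2)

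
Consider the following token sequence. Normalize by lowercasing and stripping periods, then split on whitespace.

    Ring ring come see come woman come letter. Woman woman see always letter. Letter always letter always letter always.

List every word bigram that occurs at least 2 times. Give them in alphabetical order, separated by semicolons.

Bigram counts meeting the condition (at least 2 times):
  always letter: 3
  letter always: 3

always letter; letter always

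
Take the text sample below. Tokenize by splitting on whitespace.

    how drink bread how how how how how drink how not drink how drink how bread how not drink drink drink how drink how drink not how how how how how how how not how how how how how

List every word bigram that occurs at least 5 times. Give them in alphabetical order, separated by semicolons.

Bigram counts meeting the condition (at least 5 times):
  drink how: 5
  how drink: 5
  how how: 14

drink how; how drink; how how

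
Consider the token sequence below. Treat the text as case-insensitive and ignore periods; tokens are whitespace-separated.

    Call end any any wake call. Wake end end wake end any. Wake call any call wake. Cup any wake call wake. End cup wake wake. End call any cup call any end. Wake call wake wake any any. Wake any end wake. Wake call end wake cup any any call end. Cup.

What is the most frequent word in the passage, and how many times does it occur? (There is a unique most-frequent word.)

Unigram frequencies (highest first):
  wake: 16
  any: 12
  call: 10
  end: 10
  cup: 5

"wake", 16 times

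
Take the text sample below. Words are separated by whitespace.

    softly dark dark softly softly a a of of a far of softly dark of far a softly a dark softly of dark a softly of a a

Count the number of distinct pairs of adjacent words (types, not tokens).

28 tokens → 27 bigram windows in total.
Repeated bigrams (each contributes count−1 duplicates):
  a a: 2
  a softly: 2
  dark softly: 2
  of a: 2
  softly a: 2
  softly dark: 2
  softly of: 2
7 duplicate windows → 27 − 7 = 20 distinct.

20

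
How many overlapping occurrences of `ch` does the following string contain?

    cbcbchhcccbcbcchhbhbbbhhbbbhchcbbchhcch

5

Sliding a length-2 window over the 39 characters (38 positions):
  position 5–6: ch
  position 15–16: ch
  position 29–30: ch
  position 34–35: ch
  position 38–39: ch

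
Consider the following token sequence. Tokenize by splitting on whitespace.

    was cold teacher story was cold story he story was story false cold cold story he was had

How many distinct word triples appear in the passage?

18 tokens → 16 trigram windows in total.
Repeated trigrams (each contributes count−1 duplicates):
  cold story he: 2
1 duplicate windows → 16 − 1 = 15 distinct.

15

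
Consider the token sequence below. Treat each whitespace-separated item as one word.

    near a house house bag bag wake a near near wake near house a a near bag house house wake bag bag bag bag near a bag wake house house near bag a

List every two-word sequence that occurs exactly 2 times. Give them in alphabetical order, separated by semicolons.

a near; bag wake; near a; near bag

Bigram counts meeting the condition (exactly 2 times):
  a near: 2
  bag wake: 2
  near a: 2
  near bag: 2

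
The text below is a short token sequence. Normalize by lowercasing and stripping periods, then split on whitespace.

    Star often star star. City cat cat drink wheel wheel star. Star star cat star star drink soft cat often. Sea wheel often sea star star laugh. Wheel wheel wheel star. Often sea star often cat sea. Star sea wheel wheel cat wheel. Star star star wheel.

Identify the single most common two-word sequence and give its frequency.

Bigram frequencies (highest first):
  star star: 7
  wheel wheel: 4
  star often: 3
  wheel star: 3
  often sea: 3
  sea star: 3
  … (22 more, each ≤ 2)

"star star", 7 times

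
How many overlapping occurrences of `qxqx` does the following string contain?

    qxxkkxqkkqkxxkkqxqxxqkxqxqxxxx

2

Sliding a length-4 window over the 30 characters (27 positions):
  position 16–19: qxqx
  position 24–27: qxqx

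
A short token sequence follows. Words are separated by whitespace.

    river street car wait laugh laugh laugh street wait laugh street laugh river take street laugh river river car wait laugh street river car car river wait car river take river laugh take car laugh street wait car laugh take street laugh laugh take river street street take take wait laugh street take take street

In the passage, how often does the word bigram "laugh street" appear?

Scanning the 54 overlapping bigram windows for "laugh street":
  position 7–8: laugh street
  position 10–11: laugh street
  position 21–22: laugh street
  position 35–36: laugh street
  position 51–52: laugh street

5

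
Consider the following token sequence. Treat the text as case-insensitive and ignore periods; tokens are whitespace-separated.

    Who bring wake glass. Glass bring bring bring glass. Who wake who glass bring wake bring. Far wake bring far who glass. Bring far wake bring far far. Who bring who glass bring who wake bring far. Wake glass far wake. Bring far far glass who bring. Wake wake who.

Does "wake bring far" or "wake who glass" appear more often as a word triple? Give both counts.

"wake bring far": 5 occurrences
"wake who glass": 1 occurrence

"wake bring far" (5 vs 1)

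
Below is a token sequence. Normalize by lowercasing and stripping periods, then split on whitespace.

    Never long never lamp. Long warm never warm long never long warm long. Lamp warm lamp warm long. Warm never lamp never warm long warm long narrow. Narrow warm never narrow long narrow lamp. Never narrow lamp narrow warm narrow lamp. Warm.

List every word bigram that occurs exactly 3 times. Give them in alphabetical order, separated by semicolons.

Bigram counts meeting the condition (exactly 3 times):
  lamp warm: 3
  narrow lamp: 3
  warm never: 3

lamp warm; narrow lamp; warm never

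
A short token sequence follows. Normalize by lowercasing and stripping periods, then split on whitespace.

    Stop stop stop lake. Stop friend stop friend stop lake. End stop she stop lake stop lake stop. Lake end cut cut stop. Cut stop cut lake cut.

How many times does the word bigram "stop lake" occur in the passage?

5

Scanning the 27 overlapping bigram windows for "stop lake":
  position 3–4: stop lake
  position 9–10: stop lake
  position 14–15: stop lake
  position 16–17: stop lake
  position 18–19: stop lake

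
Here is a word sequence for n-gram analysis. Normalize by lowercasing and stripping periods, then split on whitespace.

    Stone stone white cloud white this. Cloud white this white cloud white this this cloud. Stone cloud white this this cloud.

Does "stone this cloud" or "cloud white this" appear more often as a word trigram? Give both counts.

"cloud white this" (4 vs 0)

"stone this cloud": 0 occurrences
"cloud white this": 4 occurrences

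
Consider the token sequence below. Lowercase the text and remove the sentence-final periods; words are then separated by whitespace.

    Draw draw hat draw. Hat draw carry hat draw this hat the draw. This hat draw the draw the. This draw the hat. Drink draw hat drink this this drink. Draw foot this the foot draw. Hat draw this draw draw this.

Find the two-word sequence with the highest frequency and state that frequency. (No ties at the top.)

Bigram frequencies (highest first):
  hat draw: 5
  draw hat: 4
  draw this: 4
  draw the: 3
  draw draw: 2
  this hat: 2
  … (17 more, each ≤ 2)

"hat draw", 5 times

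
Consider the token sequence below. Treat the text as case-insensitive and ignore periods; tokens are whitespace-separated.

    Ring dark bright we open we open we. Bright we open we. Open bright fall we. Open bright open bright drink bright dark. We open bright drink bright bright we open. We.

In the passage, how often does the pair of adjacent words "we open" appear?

7

Scanning the 31 overlapping bigram windows for "we open":
  position 4–5: we open
  position 6–7: we open
  position 10–11: we open
  position 12–13: we open
  position 16–17: we open
  position 24–25: we open
  position 30–31: we open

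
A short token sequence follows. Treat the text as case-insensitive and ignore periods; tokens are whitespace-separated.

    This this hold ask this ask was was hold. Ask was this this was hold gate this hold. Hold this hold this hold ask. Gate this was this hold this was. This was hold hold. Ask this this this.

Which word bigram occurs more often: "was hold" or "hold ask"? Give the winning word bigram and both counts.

"hold ask" (4 vs 3)

"was hold": 3 occurrences
"hold ask": 4 occurrences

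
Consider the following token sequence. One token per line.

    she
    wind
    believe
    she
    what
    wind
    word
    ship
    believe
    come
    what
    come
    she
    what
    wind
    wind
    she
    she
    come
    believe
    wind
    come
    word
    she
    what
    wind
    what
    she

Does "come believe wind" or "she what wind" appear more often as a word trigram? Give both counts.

"she what wind" (3 vs 1)

"come believe wind": 1 occurrence
"she what wind": 3 occurrences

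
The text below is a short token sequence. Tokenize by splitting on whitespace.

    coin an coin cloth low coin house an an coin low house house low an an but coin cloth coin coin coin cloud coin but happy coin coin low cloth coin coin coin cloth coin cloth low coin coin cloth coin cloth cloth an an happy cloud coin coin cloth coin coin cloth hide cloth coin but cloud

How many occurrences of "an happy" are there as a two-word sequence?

1

Scanning the 57 overlapping bigram windows for "an happy":
  position 45–46: an happy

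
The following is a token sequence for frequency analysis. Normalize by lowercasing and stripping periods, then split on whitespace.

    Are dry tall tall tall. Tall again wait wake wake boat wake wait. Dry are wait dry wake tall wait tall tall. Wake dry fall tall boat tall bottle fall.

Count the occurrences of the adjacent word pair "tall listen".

Scanning the 29 overlapping bigram windows for "tall listen":
  (none found)

0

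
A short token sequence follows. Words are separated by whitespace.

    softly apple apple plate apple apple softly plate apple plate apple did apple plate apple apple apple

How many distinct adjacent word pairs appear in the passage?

8

17 tokens → 16 bigram windows in total.
Repeated bigrams (each contributes count−1 duplicates):
  apple apple: 4
  plate apple: 4
  apple plate: 3
8 duplicate windows → 16 − 8 = 8 distinct.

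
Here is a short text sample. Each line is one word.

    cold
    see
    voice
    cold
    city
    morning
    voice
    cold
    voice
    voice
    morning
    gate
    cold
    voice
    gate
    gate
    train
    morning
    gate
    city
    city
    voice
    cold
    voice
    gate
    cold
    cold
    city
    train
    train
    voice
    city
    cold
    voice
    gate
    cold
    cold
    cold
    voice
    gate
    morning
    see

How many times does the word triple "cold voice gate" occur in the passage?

Scanning the 40 overlapping trigram windows for "cold voice gate":
  position 13–15: cold voice gate
  position 23–25: cold voice gate
  position 33–35: cold voice gate
  position 38–40: cold voice gate

4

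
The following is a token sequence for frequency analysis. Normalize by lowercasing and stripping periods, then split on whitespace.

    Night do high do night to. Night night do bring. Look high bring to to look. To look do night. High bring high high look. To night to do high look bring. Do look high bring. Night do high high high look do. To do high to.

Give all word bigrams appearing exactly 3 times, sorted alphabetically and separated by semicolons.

Bigram counts meeting the condition (exactly 3 times):
  high bring: 3
  high high: 3
  high look: 3
  night do: 3

high bring; high high; high look; night do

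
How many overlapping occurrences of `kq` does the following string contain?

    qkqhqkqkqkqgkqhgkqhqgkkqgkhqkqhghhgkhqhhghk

Sliding a length-2 window over the 43 characters (42 positions):
  position 2–3: kq
  position 6–7: kq
  position 8–9: kq
  position 10–11: kq
  position 13–14: kq
  position 17–18: kq
  position 23–24: kq
  position 29–30: kq

8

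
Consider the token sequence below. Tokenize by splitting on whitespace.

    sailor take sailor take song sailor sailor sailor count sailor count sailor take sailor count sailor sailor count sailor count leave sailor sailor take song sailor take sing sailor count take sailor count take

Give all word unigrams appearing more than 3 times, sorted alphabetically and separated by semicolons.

count; sailor; take

Unigram counts meeting the condition (more than 3 times):
  count: 7
  sailor: 16
  take: 7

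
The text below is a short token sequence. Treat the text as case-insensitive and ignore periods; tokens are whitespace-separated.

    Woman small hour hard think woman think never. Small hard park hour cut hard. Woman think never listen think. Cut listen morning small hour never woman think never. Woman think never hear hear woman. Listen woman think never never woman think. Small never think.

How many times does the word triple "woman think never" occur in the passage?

Scanning the 42 overlapping trigram windows for "woman think never":
  position 6–8: woman think never
  position 15–17: woman think never
  position 26–28: woman think never
  position 29–31: woman think never
  position 36–38: woman think never

5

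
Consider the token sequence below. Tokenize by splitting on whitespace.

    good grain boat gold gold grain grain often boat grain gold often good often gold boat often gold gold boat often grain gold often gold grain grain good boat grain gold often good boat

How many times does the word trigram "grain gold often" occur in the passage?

3

Scanning the 32 overlapping trigram windows for "grain gold often":
  position 10–12: grain gold often
  position 22–24: grain gold often
  position 30–32: grain gold often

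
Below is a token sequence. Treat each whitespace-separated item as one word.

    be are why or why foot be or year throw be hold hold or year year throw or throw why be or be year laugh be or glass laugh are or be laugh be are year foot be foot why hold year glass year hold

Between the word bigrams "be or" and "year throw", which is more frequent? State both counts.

"be or" (3 vs 2)

"be or": 3 occurrences
"year throw": 2 occurrences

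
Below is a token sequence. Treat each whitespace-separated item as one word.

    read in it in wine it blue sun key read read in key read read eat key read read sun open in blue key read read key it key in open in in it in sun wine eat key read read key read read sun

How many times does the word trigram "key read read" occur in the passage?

6

Scanning the 43 overlapping trigram windows for "key read read":
  position 9–11: key read read
  position 13–15: key read read
  position 17–19: key read read
  position 24–26: key read read
  position 39–41: key read read
  position 42–44: key read read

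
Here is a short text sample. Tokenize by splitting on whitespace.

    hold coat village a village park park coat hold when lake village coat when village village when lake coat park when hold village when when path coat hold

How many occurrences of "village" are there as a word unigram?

6

Scanning the 28 tokens for "village":
  position 3: village
  position 5: village
  position 12: village
  position 15: village
  position 16: village
  position 23: village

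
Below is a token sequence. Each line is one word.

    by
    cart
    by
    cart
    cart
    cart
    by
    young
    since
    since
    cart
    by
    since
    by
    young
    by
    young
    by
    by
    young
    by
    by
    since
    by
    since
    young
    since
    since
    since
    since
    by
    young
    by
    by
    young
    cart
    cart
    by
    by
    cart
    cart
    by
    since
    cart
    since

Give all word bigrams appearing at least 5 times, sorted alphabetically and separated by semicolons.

by young; cart by

Bigram counts meeting the condition (at least 5 times):
  by young: 6
  cart by: 5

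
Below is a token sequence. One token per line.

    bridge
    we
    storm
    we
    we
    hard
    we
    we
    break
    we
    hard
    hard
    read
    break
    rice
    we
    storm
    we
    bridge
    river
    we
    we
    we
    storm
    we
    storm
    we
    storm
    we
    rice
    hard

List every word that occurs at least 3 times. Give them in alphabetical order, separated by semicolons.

hard; storm; we

Unigram counts meeting the condition (at least 3 times):
  hard: 4
  storm: 5
  we: 14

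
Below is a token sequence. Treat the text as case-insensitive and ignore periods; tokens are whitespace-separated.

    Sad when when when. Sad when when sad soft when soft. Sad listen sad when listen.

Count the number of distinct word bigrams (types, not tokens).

16 tokens → 15 bigram windows in total.
Repeated bigrams (each contributes count−1 duplicates):
  sad when: 3
  when when: 3
  when sad: 2
5 duplicate windows → 15 − 5 = 10 distinct.

10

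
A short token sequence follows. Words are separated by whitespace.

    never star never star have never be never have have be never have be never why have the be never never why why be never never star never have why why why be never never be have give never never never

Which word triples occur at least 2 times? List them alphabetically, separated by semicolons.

be never have; be never never; have be never; never star never; why be never; why why be

Trigram counts meeting the condition (at least 2 times):
  be never have: 2
  be never never: 3
  have be never: 2
  never star never: 2
  why be never: 2
  why why be: 2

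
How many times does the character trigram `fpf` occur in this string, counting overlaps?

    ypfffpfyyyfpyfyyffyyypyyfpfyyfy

2

Sliding a length-3 window over the 31 characters (29 positions):
  position 5–7: fpf
  position 25–27: fpf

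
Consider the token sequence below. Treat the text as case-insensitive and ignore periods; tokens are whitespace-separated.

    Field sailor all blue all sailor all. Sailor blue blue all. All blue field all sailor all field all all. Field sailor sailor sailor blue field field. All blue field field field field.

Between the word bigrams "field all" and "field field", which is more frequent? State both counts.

"field all": 3 occurrences
"field field": 4 occurrences

"field field" (4 vs 3)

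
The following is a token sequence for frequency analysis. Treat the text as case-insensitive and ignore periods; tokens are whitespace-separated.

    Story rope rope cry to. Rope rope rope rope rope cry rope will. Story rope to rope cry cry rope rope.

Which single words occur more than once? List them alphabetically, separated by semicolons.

Unigram counts meeting the condition (more than once):
  cry: 4
  rope: 12
  story: 2
  to: 2

cry; rope; story; to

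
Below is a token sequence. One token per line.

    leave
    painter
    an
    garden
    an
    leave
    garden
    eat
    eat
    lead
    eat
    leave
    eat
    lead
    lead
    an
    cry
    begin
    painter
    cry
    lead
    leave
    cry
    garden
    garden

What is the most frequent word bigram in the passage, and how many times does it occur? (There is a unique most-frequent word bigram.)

Bigram frequencies (highest first):
  eat lead: 2
  leave painter: 1
  painter an: 1
  an garden: 1
  garden an: 1
  an leave: 1
  … (17 more, each ≤ 1)

"eat lead", 2 times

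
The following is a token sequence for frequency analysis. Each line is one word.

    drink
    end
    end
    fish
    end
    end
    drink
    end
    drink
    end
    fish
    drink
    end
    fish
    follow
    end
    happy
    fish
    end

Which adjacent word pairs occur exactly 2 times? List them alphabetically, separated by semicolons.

end drink; end end; fish end

Bigram counts meeting the condition (exactly 2 times):
  end drink: 2
  end end: 2
  fish end: 2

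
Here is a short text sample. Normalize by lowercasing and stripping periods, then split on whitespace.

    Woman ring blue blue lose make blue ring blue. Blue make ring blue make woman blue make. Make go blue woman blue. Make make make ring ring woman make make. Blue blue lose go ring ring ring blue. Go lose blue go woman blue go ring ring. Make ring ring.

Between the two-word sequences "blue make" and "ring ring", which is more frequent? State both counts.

"blue make": 4 occurrences
"ring ring": 5 occurrences

"ring ring" (5 vs 4)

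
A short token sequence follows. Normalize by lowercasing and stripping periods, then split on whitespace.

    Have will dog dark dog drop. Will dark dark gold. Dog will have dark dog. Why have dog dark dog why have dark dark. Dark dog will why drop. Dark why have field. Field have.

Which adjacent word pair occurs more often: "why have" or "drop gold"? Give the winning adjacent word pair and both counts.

"why have" (3 vs 0)

"why have": 3 occurrences
"drop gold": 0 occurrences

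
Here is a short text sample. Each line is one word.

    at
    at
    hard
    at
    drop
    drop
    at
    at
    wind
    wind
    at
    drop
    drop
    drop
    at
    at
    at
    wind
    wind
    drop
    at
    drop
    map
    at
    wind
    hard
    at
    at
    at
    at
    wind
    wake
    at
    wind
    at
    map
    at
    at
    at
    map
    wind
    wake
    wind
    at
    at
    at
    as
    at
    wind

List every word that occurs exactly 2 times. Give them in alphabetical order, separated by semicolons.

Unigram counts meeting the condition (exactly 2 times):
  hard: 2
  wake: 2

hard; wake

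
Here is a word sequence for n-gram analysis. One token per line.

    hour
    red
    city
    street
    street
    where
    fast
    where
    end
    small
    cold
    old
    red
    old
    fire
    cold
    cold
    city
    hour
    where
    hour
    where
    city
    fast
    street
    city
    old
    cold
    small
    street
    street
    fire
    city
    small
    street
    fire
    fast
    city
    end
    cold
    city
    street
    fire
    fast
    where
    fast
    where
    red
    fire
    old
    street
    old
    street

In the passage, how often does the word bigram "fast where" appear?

Scanning the 52 overlapping bigram windows for "fast where":
  position 7–8: fast where
  position 44–45: fast where
  position 46–47: fast where

3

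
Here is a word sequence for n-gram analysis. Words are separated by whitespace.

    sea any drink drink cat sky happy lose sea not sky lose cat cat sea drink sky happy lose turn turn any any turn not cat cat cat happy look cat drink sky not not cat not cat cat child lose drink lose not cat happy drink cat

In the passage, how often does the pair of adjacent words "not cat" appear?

4

Scanning the 47 overlapping bigram windows for "not cat":
  position 25–26: not cat
  position 35–36: not cat
  position 37–38: not cat
  position 44–45: not cat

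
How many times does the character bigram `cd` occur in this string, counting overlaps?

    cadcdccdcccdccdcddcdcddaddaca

Sliding a length-2 window over the 29 characters (28 positions):
  position 4–5: cd
  position 7–8: cd
  position 11–12: cd
  position 14–15: cd
  position 16–17: cd
  position 19–20: cd
  position 21–22: cd

7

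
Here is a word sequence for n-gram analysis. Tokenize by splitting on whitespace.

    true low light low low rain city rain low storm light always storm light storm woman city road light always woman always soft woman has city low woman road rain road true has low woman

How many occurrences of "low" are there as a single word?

Scanning the 35 tokens for "low":
  position 2: low
  position 4: low
  position 5: low
  position 9: low
  position 27: low
  position 34: low

6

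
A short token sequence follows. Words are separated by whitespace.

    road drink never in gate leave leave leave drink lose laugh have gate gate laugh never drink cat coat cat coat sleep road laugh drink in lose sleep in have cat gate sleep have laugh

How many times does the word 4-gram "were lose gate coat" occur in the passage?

0

Scanning the 32 overlapping 4-gram windows for "were lose gate coat":
  (none found)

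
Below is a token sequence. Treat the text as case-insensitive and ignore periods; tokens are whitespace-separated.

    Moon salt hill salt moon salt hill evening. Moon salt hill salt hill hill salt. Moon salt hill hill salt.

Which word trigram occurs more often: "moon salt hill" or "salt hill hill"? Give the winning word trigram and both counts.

"moon salt hill": 4 occurrences
"salt hill hill": 2 occurrences

"moon salt hill" (4 vs 2)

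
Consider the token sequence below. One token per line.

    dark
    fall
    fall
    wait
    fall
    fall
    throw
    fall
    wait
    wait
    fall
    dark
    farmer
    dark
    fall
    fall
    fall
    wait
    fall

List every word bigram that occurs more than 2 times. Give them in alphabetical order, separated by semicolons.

Bigram counts meeting the condition (more than 2 times):
  fall fall: 4
  fall wait: 3
  wait fall: 3

fall fall; fall wait; wait fall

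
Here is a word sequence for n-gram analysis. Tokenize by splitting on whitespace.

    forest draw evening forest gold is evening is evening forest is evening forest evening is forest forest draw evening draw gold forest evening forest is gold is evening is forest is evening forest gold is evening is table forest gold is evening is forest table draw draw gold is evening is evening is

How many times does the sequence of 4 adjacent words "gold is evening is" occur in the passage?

Scanning the 50 overlapping 4-gram windows for "gold is evening is":
  position 5–8: gold is evening is
  position 26–29: gold is evening is
  position 34–37: gold is evening is
  position 40–43: gold is evening is
  position 48–51: gold is evening is

5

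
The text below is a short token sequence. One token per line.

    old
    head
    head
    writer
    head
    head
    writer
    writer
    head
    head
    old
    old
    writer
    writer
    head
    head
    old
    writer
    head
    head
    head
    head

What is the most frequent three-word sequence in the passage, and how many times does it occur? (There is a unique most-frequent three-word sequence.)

"writer head head", 4 times

Trigram frequencies (highest first):
  writer head head: 4
  head head writer: 2
  writer writer head: 2
  head head old: 2
  head head head: 2
  old head head: 1
  … (7 more, each ≤ 1)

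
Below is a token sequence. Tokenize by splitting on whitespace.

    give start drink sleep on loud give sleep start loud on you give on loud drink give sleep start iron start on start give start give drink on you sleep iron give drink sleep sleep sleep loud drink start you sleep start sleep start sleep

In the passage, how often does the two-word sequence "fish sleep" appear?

0

Scanning the 44 overlapping bigram windows for "fish sleep":
  (none found)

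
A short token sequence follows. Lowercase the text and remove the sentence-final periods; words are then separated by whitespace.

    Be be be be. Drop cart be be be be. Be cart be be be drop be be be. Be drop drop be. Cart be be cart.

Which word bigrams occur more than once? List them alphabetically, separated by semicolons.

Bigram counts meeting the condition (more than once):
  be be: 13
  be cart: 3
  be drop: 3
  cart be: 3
  drop be: 2

be be; be cart; be drop; cart be; drop be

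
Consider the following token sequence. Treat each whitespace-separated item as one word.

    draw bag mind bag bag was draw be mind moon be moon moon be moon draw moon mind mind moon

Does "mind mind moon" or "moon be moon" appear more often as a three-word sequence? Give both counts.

"mind mind moon": 1 occurrence
"moon be moon": 2 occurrences

"moon be moon" (2 vs 1)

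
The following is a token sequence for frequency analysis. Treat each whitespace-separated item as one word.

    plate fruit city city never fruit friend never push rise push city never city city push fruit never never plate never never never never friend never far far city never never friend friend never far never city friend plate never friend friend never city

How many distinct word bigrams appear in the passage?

26

44 tokens → 43 bigram windows in total.
Repeated bigrams (each contributes count−1 duplicates):
  never never: 5
  friend never: 4
  city never: 3
  never city: 3
  never friend: 3
  city city: 2
  friend friend: 2
  never far: 2
  … (1 more repeated)
17 duplicate windows → 43 − 17 = 26 distinct.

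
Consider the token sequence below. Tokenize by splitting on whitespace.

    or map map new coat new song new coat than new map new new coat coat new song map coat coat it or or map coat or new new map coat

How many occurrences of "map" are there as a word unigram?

6

Scanning the 31 tokens for "map":
  position 2: map
  position 3: map
  position 12: map
  position 19: map
  position 25: map
  position 30: map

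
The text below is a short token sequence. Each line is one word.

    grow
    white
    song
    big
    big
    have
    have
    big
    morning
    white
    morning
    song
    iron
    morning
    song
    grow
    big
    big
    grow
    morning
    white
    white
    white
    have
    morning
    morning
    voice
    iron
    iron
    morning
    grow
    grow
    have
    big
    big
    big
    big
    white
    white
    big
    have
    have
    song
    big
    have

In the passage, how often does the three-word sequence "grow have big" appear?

1

Scanning the 43 overlapping trigram windows for "grow have big":
  position 32–34: grow have big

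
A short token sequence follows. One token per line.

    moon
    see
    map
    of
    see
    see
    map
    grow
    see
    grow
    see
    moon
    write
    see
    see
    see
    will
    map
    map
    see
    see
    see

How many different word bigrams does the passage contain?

22 tokens → 21 bigram windows in total.
Repeated bigrams (each contributes count−1 duplicates):
  see see: 5
  grow see: 2
  see map: 2
6 duplicate windows → 21 − 6 = 15 distinct.

15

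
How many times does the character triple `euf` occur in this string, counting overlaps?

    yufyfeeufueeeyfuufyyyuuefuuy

Sliding a length-3 window over the 28 characters (26 positions):
  position 7–9: euf

1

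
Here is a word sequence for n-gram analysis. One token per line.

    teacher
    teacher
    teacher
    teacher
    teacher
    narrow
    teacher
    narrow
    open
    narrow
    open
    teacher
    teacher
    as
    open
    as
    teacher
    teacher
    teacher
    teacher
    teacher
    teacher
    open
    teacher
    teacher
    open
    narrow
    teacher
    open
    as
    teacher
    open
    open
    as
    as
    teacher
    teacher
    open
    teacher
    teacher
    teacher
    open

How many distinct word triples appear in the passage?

42 tokens → 40 trigram windows in total.
Repeated trigrams (each contributes count−1 duplicates):
  teacher teacher teacher: 8
  teacher teacher open: 4
  open teacher teacher: 3
  as teacher teacher: 2
  open as teacher: 2
  teacher open teacher: 2
15 duplicate windows → 40 − 15 = 25 distinct.

25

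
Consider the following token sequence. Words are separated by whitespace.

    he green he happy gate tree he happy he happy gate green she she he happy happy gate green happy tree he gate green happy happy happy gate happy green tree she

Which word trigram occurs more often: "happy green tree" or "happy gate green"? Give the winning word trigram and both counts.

"happy gate green" (2 vs 1)

"happy green tree": 1 occurrence
"happy gate green": 2 occurrences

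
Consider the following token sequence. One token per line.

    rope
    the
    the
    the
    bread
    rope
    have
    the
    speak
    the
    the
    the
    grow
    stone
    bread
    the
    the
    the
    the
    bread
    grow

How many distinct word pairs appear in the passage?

13

21 tokens → 20 bigram windows in total.
Repeated bigrams (each contributes count−1 duplicates):
  the the: 7
  the bread: 2
7 duplicate windows → 20 − 7 = 13 distinct.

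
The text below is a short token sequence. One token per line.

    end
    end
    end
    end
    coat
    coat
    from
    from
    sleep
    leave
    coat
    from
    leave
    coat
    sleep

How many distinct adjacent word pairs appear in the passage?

10

15 tokens → 14 bigram windows in total.
Repeated bigrams (each contributes count−1 duplicates):
  end end: 3
  coat from: 2
  leave coat: 2
4 duplicate windows → 14 − 4 = 10 distinct.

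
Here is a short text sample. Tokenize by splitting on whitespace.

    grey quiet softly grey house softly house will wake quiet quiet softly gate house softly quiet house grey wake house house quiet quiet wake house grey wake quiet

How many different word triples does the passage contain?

25

28 tokens → 26 trigram windows in total.
Repeated trigrams (each contributes count−1 duplicates):
  house grey wake: 2
1 duplicate windows → 26 − 1 = 25 distinct.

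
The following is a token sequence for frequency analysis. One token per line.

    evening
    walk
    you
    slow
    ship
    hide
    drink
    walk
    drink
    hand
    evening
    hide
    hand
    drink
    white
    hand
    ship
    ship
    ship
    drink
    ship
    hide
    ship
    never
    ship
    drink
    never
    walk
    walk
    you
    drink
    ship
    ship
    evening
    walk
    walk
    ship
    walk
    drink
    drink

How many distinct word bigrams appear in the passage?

30

40 tokens → 39 bigram windows in total.
Repeated bigrams (each contributes count−1 duplicates):
  ship ship: 3
  drink ship: 2
  evening walk: 2
  ship drink: 2
  ship hide: 2
  walk drink: 2
  walk walk: 2
  walk you: 2
9 duplicate windows → 39 − 9 = 30 distinct.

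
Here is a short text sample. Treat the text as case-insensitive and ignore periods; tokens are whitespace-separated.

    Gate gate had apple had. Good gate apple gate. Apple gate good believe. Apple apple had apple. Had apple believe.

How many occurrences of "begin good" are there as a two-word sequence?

0

Scanning the 19 overlapping bigram windows for "begin good":
  (none found)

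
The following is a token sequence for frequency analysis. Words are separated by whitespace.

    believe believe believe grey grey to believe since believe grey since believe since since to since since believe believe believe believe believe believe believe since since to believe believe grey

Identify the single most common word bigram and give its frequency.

"believe believe", 9 times

Bigram frequencies (highest first):
  believe believe: 9
  believe grey: 3
  believe since: 3
  since believe: 3
  since since: 3
  to believe: 2
  … (5 more, each ≤ 2)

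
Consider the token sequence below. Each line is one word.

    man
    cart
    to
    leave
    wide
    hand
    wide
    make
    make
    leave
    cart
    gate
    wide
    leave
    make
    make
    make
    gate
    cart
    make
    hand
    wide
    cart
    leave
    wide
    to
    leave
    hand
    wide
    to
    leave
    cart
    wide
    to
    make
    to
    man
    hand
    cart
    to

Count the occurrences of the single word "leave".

Scanning the 40 tokens for "leave":
  position 4: leave
  position 10: leave
  position 14: leave
  position 24: leave
  position 27: leave
  position 31: leave

6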